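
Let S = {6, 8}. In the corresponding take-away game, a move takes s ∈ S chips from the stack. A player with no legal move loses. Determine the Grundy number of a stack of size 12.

2

n :  0  1  2  3  4  5  6  7  8  9 10 11 12
G :  0  0  0  0  0  0  1  1  1  1  1  1  2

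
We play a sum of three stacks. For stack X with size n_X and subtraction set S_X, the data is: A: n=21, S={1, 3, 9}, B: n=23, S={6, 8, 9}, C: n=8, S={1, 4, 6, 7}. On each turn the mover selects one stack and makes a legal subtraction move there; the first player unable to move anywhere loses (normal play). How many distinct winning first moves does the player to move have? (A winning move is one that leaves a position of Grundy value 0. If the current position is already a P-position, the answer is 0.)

Stack A, S = {1, 3, 9}:
n :  0  1  2  3  4  5  6  7  8  9 10 11 12 13 14 15 16 17 18 19 20 21
G :  0  1  0  1  0  1  0  1  0  1  0  1  0  1  0  1  0  1  0  1  0  1
G_A(21) = 1.
Stack B, S = {6, 8, 9}:
n :  0  1  2  3  4  5  6  7  8  9 10 11 12 13 14 15 16 17 18 19 20 21 22 23
G :  0  0  0  0  0  0  1  1  1  1  1  1  2  2  2  0  0  0  0  0  0  1  1  1
G_B(23) = 1.
Stack C, S = {1, 4, 6, 7}:
G(0) = 0
G(1) = mex{0} = 1
G(2) = mex{1} = 0
G(3) = mex{0} = 1
G(4) = mex{1,0} = 2
G(5) = mex{2,1} = 0
G(6) = mex{0,0,0} = 1
G(7) = mex{1,1,1,0} = 2
G(8) = mex{2,2,0,1} = 3
G_C(8) = 3.
Combined Grundy value = 1 ⊕ 1 ⊕ 3 = 3.
A winning move leaves total XOR = 0, i.e. changes one component's Grundy value g to g ⊕ X where X is the current total.
Stack A: need g' = 1⊕3 = 2. Options: 21−1→G=0, 21−3→G=0, 21−9→G=0. Hits: 0.
Stack B: need g' = 1⊕3 = 2. Options: 23−6→G=0, 23−8→G=0, 23−9→G=2. Hits: 1.
Stack C: need g' = 3⊕3 = 0. Options: 8−1→G=2, 8−4→G=2, 8−6→G=0, 8−7→G=1. Hits: 1.

2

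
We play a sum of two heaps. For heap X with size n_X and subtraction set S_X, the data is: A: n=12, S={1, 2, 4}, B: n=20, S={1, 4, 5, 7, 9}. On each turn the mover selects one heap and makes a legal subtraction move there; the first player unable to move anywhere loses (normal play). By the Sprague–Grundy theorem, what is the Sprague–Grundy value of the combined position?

Heap A, S = {1, 2, 4}:
n :  0  1  2  3  4  5  6  7  8  9 10 11 12
G :  0  1  2  0  1  2  0  1  2  0  1  2  0
G_A(12) = 0.
Heap B, S = {1, 4, 5, 7, 9}:
G(0) = 0
G(1) = mex{0} = 1
G(2) = mex{1} = 0
G(3) = mex{0} = 1
G(4) = mex{1,0} = 2
G(5) = mex{2,1,0} = 3
G(6) = mex{3,0,1} = 2
G(7) = mex{2,1,0,0} = 3
G(8) = mex{3,2,1,1} = 0
G(9) = mex{0,3,2,0,0} = 1
G(10) = mex{1,2,3,1,1} = 0
G(11) = mex{0,3,2,2,0} = 1
G(12) = mex{1,0,3,3,1} = 2
G(13) = mex{2,1,0,2,2} = 3
G(14) = mex{3,0,1,3,3} = 2
G(15) = mex{2,1,0,0,2} = 3
G(16) = mex{3,2,1,1,3} = 0
G(17) = mex{0,3,2,0,0} = 1
G(18) = mex{1,2,3,1,1} = 0
G(19) = mex{0,3,2,2,0} = 1
G(20) = mex{1,0,3,3,1} = 2
G_B(20) = 2.
Combined Grundy value = 0 ⊕ 2 = 2.

2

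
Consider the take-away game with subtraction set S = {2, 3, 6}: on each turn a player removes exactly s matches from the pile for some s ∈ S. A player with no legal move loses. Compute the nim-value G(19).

0

n :  0  1  2  3  4  5  6  7  8  9 10 11 12 13 14 15 16 17 18 19
G :  0  0  1  1  2  0  3  1  2  0  0  1  1  2  0  3  1  2  0  0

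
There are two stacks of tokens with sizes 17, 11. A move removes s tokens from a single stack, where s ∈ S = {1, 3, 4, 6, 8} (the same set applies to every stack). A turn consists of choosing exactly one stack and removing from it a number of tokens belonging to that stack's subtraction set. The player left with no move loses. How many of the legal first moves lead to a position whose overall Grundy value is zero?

5

All stacks use S = {1, 3, 4, 6, 8}:
G(0) = 0
G(1) = mex{0} = 1
G(2) = mex{1} = 0
G(3) = mex{0,0} = 1
G(4) = mex{1,1,0} = 2
G(5) = mex{2,0,1} = 3
G(6) = mex{3,1,0,0} = 2
G(7) = mex{2,2,1,1} = 0
G(8) = mex{0,3,2,0,0} = 1
G(9) = mex{1,2,3,1,1} = 0
G(10) = mex{0,0,2,2,0} = 1
G(11) = mex{1,1,0,3,1} = 2
G(12) = mex{2,0,1,2,2} = 3
G(13) = mex{3,1,0,0,3} = 2
G(14) = mex{2,2,1,1,2} = 0
G(15) = mex{0,3,2,0,0} = 1
G(16) = mex{1,2,3,1,1} = 0
G(17) = mex{0,0,2,2,0} = 1
Stack A: G(17) = 1.
Stack B: G(11) = 2.
Combined Grundy value = 1 ⊕ 2 = 3.
A winning move leaves total XOR = 0, i.e. changes one component's Grundy value g to g ⊕ X where X is the current total.
Stack A: need g' = 1⊕3 = 2. Options: 17−1→G=0, 17−3→G=0, 17−4→G=2, 17−6→G=2, 17−8→G=0. Hits: 2.
Stack B: need g' = 2⊕3 = 1. Options: 11−1→G=1, 11−3→G=1, 11−4→G=0, 11−6→G=3, 11−8→G=1. Hits: 3.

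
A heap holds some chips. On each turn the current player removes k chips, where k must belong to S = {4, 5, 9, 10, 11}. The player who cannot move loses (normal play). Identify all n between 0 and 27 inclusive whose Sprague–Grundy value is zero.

0, 1, 2, 3, 15, 16, 17, 18

G(0) = 0
G(1) = mex{} = 0
G(2) = mex{} = 0
G(3) = mex{} = 0
G(4) = mex{0} = 1
G(5) = mex{0,0} = 1
G(6) = mex{0,0} = 1
G(7) = mex{0,0} = 1
G(8) = mex{1,0} = 2
G(9) = mex{1,1,0} = 2
G(10) = mex{1,1,0,0} = 2
G(11) = mex{1,1,0,0,0} = 2
G(12) = mex{2,1,0,0,0} = 3
G(13) = mex{2,2,1,0,0} = 3
G(14) = mex{2,2,1,1,0} = 3
G(15) = mex{2,2,1,1,1} = 0
G(16) = mex{3,2,1,1,1} = 0
G(17) = mex{3,3,2,1,1} = 0
G(18) = mex{3,3,2,2,1} = 0
G(19) = mex{0,3,2,2,2} = 1
G(20) = mex{0,0,2,2,2} = 1
G(21) = mex{0,0,3,2,2} = 1
G(22) = mex{0,0,3,3,2} = 1
G(23) = mex{1,0,3,3,3} = 2
G(24) = mex{1,1,0,3,3} = 2
G(25) = mex{1,1,0,0,3} = 2
G(26) = mex{1,1,0,0,0} = 2
G(27) = mex{2,1,0,0,0} = 3
P-positions are exactly the n with G(n) = 0.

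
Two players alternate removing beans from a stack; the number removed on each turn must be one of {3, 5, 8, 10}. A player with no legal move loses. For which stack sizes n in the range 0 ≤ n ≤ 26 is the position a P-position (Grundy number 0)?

0, 1, 2, 13, 14, 15, 26

G(0) = 0
G(1) = mex{} = 0
G(2) = mex{} = 0
G(3) = mex{0} = 1
G(4) = mex{0} = 1
G(5) = mex{0,0} = 1
G(6) = mex{1,0} = 2
G(7) = mex{1,0} = 2
G(8) = mex{1,1,0} = 2
G(9) = mex{2,1,0} = 3
G(10) = mex{2,1,0,0} = 3
G(11) = mex{2,2,1,0} = 3
G(12) = mex{3,2,1,0} = 4
G(13) = mex{3,2,1,1} = 0
G(14) = mex{3,3,2,1} = 0
G(15) = mex{4,3,2,1} = 0
G(16) = mex{0,3,2,2} = 1
G(17) = mex{0,4,3,2} = 1
G(18) = mex{0,0,3,2} = 1
G(19) = mex{1,0,3,3} = 2
G(20) = mex{1,0,4,3} = 2
G(21) = mex{1,1,0,3} = 2
G(22) = mex{2,1,0,4} = 3
G(23) = mex{2,1,0,0} = 3
G(24) = mex{2,2,1,0} = 3
G(25) = mex{3,2,1,0} = 4
G(26) = mex{3,2,1,1} = 0
P-positions are exactly the n with G(n) = 0.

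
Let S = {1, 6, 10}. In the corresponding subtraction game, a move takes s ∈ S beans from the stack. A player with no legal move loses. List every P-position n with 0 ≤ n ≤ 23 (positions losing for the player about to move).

G(0) = 0
G(1) = mex{0} = 1
G(2) = mex{1} = 0
G(3) = mex{0} = 1
G(4) = mex{1} = 0
G(5) = mex{0} = 1
G(6) = mex{1,0} = 2
G(7) = mex{2,1} = 0
G(8) = mex{0,0} = 1
G(9) = mex{1,1} = 0
G(10) = mex{0,0,0} = 1
G(11) = mex{1,1,1} = 0
G(12) = mex{0,2,0} = 1
G(13) = mex{1,0,1} = 2
G(14) = mex{2,1,0} = 3
G(15) = mex{3,0,1} = 2
G(16) = mex{2,1,2} = 0
G(17) = mex{0,0,0} = 1
G(18) = mex{1,1,1} = 0
G(19) = mex{0,2,0} = 1
G(20) = mex{1,3,1} = 0
G(21) = mex{0,2,0} = 1
G(22) = mex{1,0,1} = 2
G(23) = mex{2,1,2} = 0
P-positions are exactly the n with G(n) = 0.

0, 2, 4, 7, 9, 11, 16, 18, 20, 23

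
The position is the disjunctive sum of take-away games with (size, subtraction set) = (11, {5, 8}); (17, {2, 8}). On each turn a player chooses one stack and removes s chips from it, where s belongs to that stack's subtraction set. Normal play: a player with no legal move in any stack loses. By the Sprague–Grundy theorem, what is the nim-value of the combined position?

3

Stack A, S = {5, 8}:
G(0) = 0
G(1) = mex{} = 0
G(2) = mex{} = 0
G(3) = mex{} = 0
G(4) = mex{} = 0
G(5) = mex{0} = 1
G(6) = mex{0} = 1
G(7) = mex{0} = 1
G(8) = mex{0,0} = 1
G(9) = mex{0,0} = 1
G(10) = mex{1,0} = 2
G(11) = mex{1,0} = 2
G_A(11) = 2.
Stack B, S = {2, 8}:
n :  0  1  2  3  4  5  6  7  8  9 10 11 12 13 14 15 16 17
G :  0  0  1  1  0  0  1  1  2  2  0  0  1  1  0  0  1  1
G_B(17) = 1.
Combined Grundy value = 2 ⊕ 1 = 3.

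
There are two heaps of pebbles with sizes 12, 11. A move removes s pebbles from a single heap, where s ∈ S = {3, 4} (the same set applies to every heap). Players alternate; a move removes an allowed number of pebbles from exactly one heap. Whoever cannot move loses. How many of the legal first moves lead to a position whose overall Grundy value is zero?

0

All heaps use S = {3, 4}:
G(0) = 0
G(1) = mex{} = 0
G(2) = mex{} = 0
G(3) = mex{0} = 1
G(4) = mex{0,0} = 1
G(5) = mex{0,0} = 1
G(6) = mex{1,0} = 2
G(7) = mex{1,1} = 0
G(8) = mex{1,1} = 0
G(9) = mex{2,1} = 0
G(10) = mex{0,2} = 1
G(11) = mex{0,0} = 1
G(12) = mex{0,0} = 1
Heap A: G(12) = 1.
Heap B: G(11) = 1.
Combined Grundy value = 1 ⊕ 1 = 0.
A winning move leaves total XOR = 0, i.e. changes one component's Grundy value g to g ⊕ X where X is the current total.
Heap A: target g' = 1⊕0 = 1, but every legal move changes the Grundy value (mex property), so 0 moves.
Heap B: target g' = 1⊕0 = 1, but every legal move changes the Grundy value (mex property), so 0 moves.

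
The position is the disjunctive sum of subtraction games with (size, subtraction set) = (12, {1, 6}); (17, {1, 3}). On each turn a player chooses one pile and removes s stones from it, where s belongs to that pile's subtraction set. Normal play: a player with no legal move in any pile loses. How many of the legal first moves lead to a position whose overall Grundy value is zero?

0

Pile A, S = {1, 6}:
n :  0  1  2  3  4  5  6  7  8  9 10 11 12
G :  0  1  0  1  0  1  2  0  1  0  1  0  1
G_A(12) = 1.
Pile B, S = {1, 3}:
n :  0  1  2  3  4  5  6  7  8  9 10 11 12 13 14 15 16 17
G :  0  1  0  1  0  1  0  1  0  1  0  1  0  1  0  1  0  1
G_B(17) = 1.
Combined Grundy value = 1 ⊕ 1 = 0.
A winning move leaves total XOR = 0, i.e. changes one component's Grundy value g to g ⊕ X where X is the current total.
Pile A: target g' = 1⊕0 = 1, but every legal move changes the Grundy value (mex property), so 0 moves.
Pile B: target g' = 1⊕0 = 1, but every legal move changes the Grundy value (mex property), so 0 moves.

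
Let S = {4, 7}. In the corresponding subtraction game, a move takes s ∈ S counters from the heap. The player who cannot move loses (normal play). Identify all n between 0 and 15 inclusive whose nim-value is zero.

n :  0  1  2  3  4  5  6  7  8  9 10 11 12 13 14 15
G :  0  0  0  0  1  1  1  1  2  2  2  0  0  0  0  1
P-positions are exactly the n with G(n) = 0.

0, 1, 2, 3, 11, 12, 13, 14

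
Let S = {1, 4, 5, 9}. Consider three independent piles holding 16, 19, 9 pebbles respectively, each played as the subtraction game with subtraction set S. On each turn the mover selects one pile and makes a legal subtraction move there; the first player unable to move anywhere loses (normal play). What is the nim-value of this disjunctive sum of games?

All piles use S = {1, 4, 5, 9}:
G(0) = 0
G(1) = mex{0} = 1
G(2) = mex{1} = 0
G(3) = mex{0} = 1
G(4) = mex{1,0} = 2
G(5) = mex{2,1,0} = 3
G(6) = mex{3,0,1} = 2
G(7) = mex{2,1,0} = 3
G(8) = mex{3,2,1} = 0
G(9) = mex{0,3,2,0} = 1
G(10) = mex{1,2,3,1} = 0
G(11) = mex{0,3,2,0} = 1
G(12) = mex{1,0,3,1} = 2
G(13) = mex{2,1,0,2} = 3
G(14) = mex{3,0,1,3} = 2
G(15) = mex{2,1,0,2} = 3
G(16) = mex{3,2,1,3} = 0
G(17) = mex{0,3,2,0} = 1
G(18) = mex{1,2,3,1} = 0
G(19) = mex{0,3,2,0} = 1
Pile A: G(16) = 0.
Pile B: G(19) = 1.
Pile C: G(9) = 1.
Combined Grundy value = 0 ⊕ 1 ⊕ 1 = 0.

0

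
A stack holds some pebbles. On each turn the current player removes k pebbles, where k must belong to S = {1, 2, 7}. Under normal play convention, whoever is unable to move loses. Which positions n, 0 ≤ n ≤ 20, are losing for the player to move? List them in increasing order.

0, 3, 6, 9, 12, 15, 18

G(0) = 0
G(1) = mex{0} = 1
G(2) = mex{1,0} = 2
G(3) = mex{2,1} = 0
G(4) = mex{0,2} = 1
G(5) = mex{1,0} = 2
G(6) = mex{2,1} = 0
G(7) = mex{0,2,0} = 1
G(8) = mex{1,0,1} = 2
G(9) = mex{2,1,2} = 0
G(10) = mex{0,2,0} = 1
G(11) = mex{1,0,1} = 2
G(12) = mex{2,1,2} = 0
G(13) = mex{0,2,0} = 1
G(14) = mex{1,0,1} = 2
G(15) = mex{2,1,2} = 0
G(16) = mex{0,2,0} = 1
G(17) = mex{1,0,1} = 2
G(18) = mex{2,1,2} = 0
G(19) = mex{0,2,0} = 1
G(20) = mex{1,0,1} = 2
P-positions are exactly the n with G(n) = 0.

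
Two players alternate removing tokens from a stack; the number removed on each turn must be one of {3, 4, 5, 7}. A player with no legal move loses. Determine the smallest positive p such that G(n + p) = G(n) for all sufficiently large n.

G(0) = 0
G(1) = mex{} = 0
G(2) = mex{} = 0
G(3) = mex{0} = 1
G(4) = mex{0,0} = 1
G(5) = mex{0,0,0} = 1
G(6) = mex{1,0,0} = 2
G(7) = mex{1,1,0,0} = 2
G(8) = mex{1,1,1,0} = 2
G(9) = mex{2,1,1,0} = 3
G(10) = mex{2,2,1,1} = 0
G(11) = mex{2,2,2,1} = 0
G(12) = mex{3,2,2,1} = 0
G(13) = mex{0,3,2,2} = 1
G(14) = mex{0,0,3,2} = 1
G(15) = mex{0,0,0,2} = 1
G(16) = mex{1,0,0,3} = 2
G(17) = mex{1,1,0,0} = 2
G(18) = mex{1,1,1,0} = 2
G(19) = mex{2,1,1,0} = 3
G(20) = mex{2,2,1,1} = 0
G(21) = mex{2,2,2,1} = 0
G(n+10) = G(n) holds for n = 0,…,6 (a full window of length max(S) = 7), so the sequence is purely periodic with period 10.

10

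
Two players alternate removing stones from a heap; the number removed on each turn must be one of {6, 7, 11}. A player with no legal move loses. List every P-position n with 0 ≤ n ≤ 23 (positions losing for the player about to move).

0, 1, 2, 3, 4, 5, 17, 18, 19, 20, 21, 22

G(0) = 0
G(1) = mex{} = 0
G(2) = mex{} = 0
G(3) = mex{} = 0
G(4) = mex{} = 0
G(5) = mex{} = 0
G(6) = mex{0} = 1
G(7) = mex{0,0} = 1
G(8) = mex{0,0} = 1
G(9) = mex{0,0} = 1
G(10) = mex{0,0} = 1
G(11) = mex{0,0,0} = 1
G(12) = mex{1,0,0} = 2
G(13) = mex{1,1,0} = 2
G(14) = mex{1,1,0} = 2
G(15) = mex{1,1,0} = 2
G(16) = mex{1,1,0} = 2
G(17) = mex{1,1,1} = 0
G(18) = mex{2,1,1} = 0
G(19) = mex{2,2,1} = 0
G(20) = mex{2,2,1} = 0
G(21) = mex{2,2,1} = 0
G(22) = mex{2,2,1} = 0
G(23) = mex{0,2,2} = 1
P-positions are exactly the n with G(n) = 0.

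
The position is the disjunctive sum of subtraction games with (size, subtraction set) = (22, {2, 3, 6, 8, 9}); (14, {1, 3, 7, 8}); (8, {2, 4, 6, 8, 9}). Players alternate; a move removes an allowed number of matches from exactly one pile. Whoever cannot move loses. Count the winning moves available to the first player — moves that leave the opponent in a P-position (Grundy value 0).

Pile A, S = {2, 3, 6, 8, 9}:
n :  0  1  2  3  4  5  6  7  8  9 10 11 12 13 14 15 16 17 18 19 20 21 22
G :  0  0  1  1  2  0  3  1  2  2  3  3  0  4  1  5  0  0  1  1  2  2  3
G_A(22) = 3.
Pile B, S = {1, 3, 7, 8}:
n :  0  1  2  3  4  5  6  7  8  9 10 11 12 13 14
G :  0  1  0  1  0  1  0  1  2  3  2  3  2  3  2
G_B(14) = 2.
Pile C, S = {2, 4, 6, 8, 9}:
G(0) = 0
G(1) = mex{} = 0
G(2) = mex{0} = 1
G(3) = mex{0} = 1
G(4) = mex{1,0} = 2
G(5) = mex{1,0} = 2
G(6) = mex{2,1,0} = 3
G(7) = mex{2,1,0} = 3
G(8) = mex{3,2,1,0} = 4
G_C(8) = 4.
Combined Grundy value = 3 ⊕ 2 ⊕ 4 = 5.
A winning move leaves total XOR = 0, i.e. changes one component's Grundy value g to g ⊕ X where X is the current total.
Pile A: need g' = 3⊕5 = 6. Options: 22−2→G=2, 22−3→G=1, 22−6→G=0, 22−8→G=1, 22−9→G=4. Hits: 0.
Pile B: need g' = 2⊕5 = 7. Options: 14−1→G=3, 14−3→G=3, 14−7→G=1, 14−8→G=0. Hits: 0.
Pile C: need g' = 4⊕5 = 1. Options: 8−2→G=3, 8−4→G=2, 8−6→G=1, 8−8→G=0. Hits: 1.

1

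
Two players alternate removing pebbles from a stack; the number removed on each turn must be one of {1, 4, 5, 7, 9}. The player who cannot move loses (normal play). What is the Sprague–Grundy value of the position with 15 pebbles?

3

G(0) = 0
G(1) = mex{0} = 1
G(2) = mex{1} = 0
G(3) = mex{0} = 1
G(4) = mex{1,0} = 2
G(5) = mex{2,1,0} = 3
G(6) = mex{3,0,1} = 2
G(7) = mex{2,1,0,0} = 3
G(8) = mex{3,2,1,1} = 0
G(9) = mex{0,3,2,0,0} = 1
G(10) = mex{1,2,3,1,1} = 0
G(11) = mex{0,3,2,2,0} = 1
G(12) = mex{1,0,3,3,1} = 2
G(13) = mex{2,1,0,2,2} = 3
G(14) = mex{3,0,1,3,3} = 2
G(15) = mex{2,1,0,0,2} = 3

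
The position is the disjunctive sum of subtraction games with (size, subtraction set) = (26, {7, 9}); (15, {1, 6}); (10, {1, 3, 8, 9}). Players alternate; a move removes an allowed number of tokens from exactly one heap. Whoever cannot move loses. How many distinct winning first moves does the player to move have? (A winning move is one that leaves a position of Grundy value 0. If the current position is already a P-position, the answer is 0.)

Heap A, S = {7, 9}:
n :  0  1  2  3  4  5  6  7  8  9 10 11 12 13 14 15 16 17 18 19 20 21 22 23 24 25 26
G :  0  0  0  0  0  0  0  1  1  1  1  1  1  1  2  2  0  0  0  0  0  0  0  1  1  1  1
G_A(26) = 1.
Heap B, S = {1, 6}:
G(0) = 0
G(1) = mex{0} = 1
G(2) = mex{1} = 0
G(3) = mex{0} = 1
G(4) = mex{1} = 0
G(5) = mex{0} = 1
G(6) = mex{1,0} = 2
G(7) = mex{2,1} = 0
G(8) = mex{0,0} = 1
G(9) = mex{1,1} = 0
G(10) = mex{0,0} = 1
G(11) = mex{1,1} = 0
G(12) = mex{0,2} = 1
G(13) = mex{1,0} = 2
G(14) = mex{2,1} = 0
G(15) = mex{0,0} = 1
G_B(15) = 1.
Heap C, S = {1, 3, 8, 9}:
G(0) = 0
G(1) = mex{0} = 1
G(2) = mex{1} = 0
G(3) = mex{0,0} = 1
G(4) = mex{1,1} = 0
G(5) = mex{0,0} = 1
G(6) = mex{1,1} = 0
G(7) = mex{0,0} = 1
G(8) = mex{1,1,0} = 2
G(9) = mex{2,0,1,0} = 3
G(10) = mex{3,1,0,1} = 2
G_C(10) = 2.
Combined Grundy value = 1 ⊕ 1 ⊕ 2 = 2.
A winning move leaves total XOR = 0, i.e. changes one component's Grundy value g to g ⊕ X where X is the current total.
Heap A: need g' = 1⊕2 = 3. Options: 26−7→G=0, 26−9→G=0. Hits: 0.
Heap B: need g' = 1⊕2 = 3. Options: 15−1→G=0, 15−6→G=0. Hits: 0.
Heap C: need g' = 2⊕2 = 0. Options: 10−1→G=3, 10−3→G=1, 10−8→G=0, 10−9→G=1. Hits: 1.

1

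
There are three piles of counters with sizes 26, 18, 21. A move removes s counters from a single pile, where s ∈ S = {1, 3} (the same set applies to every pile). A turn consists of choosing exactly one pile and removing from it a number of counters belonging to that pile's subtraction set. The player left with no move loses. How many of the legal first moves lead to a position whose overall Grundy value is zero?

6

All piles use S = {1, 3}:
G(0) = 0
G(1) = mex{0} = 1
G(2) = mex{1} = 0
G(3) = mex{0,0} = 1
G(4) = mex{1,1} = 0
G(5) = mex{0,0} = 1
G(6) = mex{1,1} = 0
G(7) = mex{0,0} = 1
G(8) = mex{1,1} = 0
G(9) = mex{0,0} = 1
G(10) = mex{1,1} = 0
G(11) = mex{0,0} = 1
G(12) = mex{1,1} = 0
G(13) = mex{0,0} = 1
G(14) = mex{1,1} = 0
G(15) = mex{0,0} = 1
G(16) = mex{1,1} = 0
G(17) = mex{0,0} = 1
G(18) = mex{1,1} = 0
G(19) = mex{0,0} = 1
G(20) = mex{1,1} = 0
G(21) = mex{0,0} = 1
G(22) = mex{1,1} = 0
G(23) = mex{0,0} = 1
G(24) = mex{1,1} = 0
G(25) = mex{0,0} = 1
G(26) = mex{1,1} = 0
Pile A: G(26) = 0.
Pile B: G(18) = 0.
Pile C: G(21) = 1.
Combined Grundy value = 0 ⊕ 0 ⊕ 1 = 1.
A winning move leaves total XOR = 0, i.e. changes one component's Grundy value g to g ⊕ X where X is the current total.
Pile A: need g' = 0⊕1 = 1. Options: 26−1→G=1, 26−3→G=1. Hits: 2.
Pile B: need g' = 0⊕1 = 1. Options: 18−1→G=1, 18−3→G=1. Hits: 2.
Pile C: need g' = 1⊕1 = 0. Options: 21−1→G=0, 21−3→G=0. Hits: 2.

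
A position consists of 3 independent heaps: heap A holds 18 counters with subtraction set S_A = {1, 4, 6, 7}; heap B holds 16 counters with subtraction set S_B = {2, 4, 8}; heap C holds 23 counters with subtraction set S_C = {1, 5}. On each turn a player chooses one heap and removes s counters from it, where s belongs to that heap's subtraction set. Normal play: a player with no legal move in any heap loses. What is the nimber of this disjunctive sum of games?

Heap A, S = {1, 4, 6, 7}:
n :  0  1  2  3  4  5  6  7  8  9 10 11 12 13 14 15 16 17 18
G :  0  1  0  1  2  0  1  2  3  2  0  1  2  0  1  0  1  2  0
G_A(18) = 0.
Heap B, S = {2, 4, 8}:
G(0) = 0
G(1) = mex{} = 0
G(2) = mex{0} = 1
G(3) = mex{0} = 1
G(4) = mex{1,0} = 2
G(5) = mex{1,0} = 2
G(6) = mex{2,1} = 0
G(7) = mex{2,1} = 0
G(8) = mex{0,2,0} = 1
G(9) = mex{0,2,0} = 1
G(10) = mex{1,0,1} = 2
G(11) = mex{1,0,1} = 2
G(12) = mex{2,1,2} = 0
G(13) = mex{2,1,2} = 0
G(14) = mex{0,2,0} = 1
G(15) = mex{0,2,0} = 1
G(16) = mex{1,0,1} = 2
G_B(16) = 2.
Heap C, S = {1, 5}:
G(0) = 0
G(1) = mex{0} = 1
G(2) = mex{1} = 0
G(3) = mex{0} = 1
G(4) = mex{1} = 0
G(5) = mex{0,0} = 1
G(6) = mex{1,1} = 0
G(7) = mex{0,0} = 1
G(8) = mex{1,1} = 0
G(9) = mex{0,0} = 1
G(10) = mex{1,1} = 0
G(11) = mex{0,0} = 1
G(12) = mex{1,1} = 0
G(13) = mex{0,0} = 1
G(14) = mex{1,1} = 0
G(15) = mex{0,0} = 1
G(16) = mex{1,1} = 0
G(17) = mex{0,0} = 1
G(18) = mex{1,1} = 0
G(19) = mex{0,0} = 1
G(20) = mex{1,1} = 0
G(21) = mex{0,0} = 1
G(22) = mex{1,1} = 0
G(23) = mex{0,0} = 1
G_C(23) = 1.
Combined Grundy value = 0 ⊕ 2 ⊕ 1 = 3.

3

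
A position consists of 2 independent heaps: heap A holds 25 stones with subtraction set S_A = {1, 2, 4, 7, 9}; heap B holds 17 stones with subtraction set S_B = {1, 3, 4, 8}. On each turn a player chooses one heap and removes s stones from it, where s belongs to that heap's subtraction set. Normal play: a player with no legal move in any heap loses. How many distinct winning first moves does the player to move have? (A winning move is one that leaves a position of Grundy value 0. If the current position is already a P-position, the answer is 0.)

5

Heap A, S = {1, 2, 4, 7, 9}:
G(0) = 0
G(1) = mex{0} = 1
G(2) = mex{1,0} = 2
G(3) = mex{2,1} = 0
G(4) = mex{0,2,0} = 1
G(5) = mex{1,0,1} = 2
G(6) = mex{2,1,2} = 0
G(7) = mex{0,2,0,0} = 1
G(8) = mex{1,0,1,1} = 2
G(9) = mex{2,1,2,2,0} = 3
G(10) = mex{3,2,0,0,1} = 4
G(11) = mex{4,3,1,1,2} = 0
G(12) = mex{0,4,2,2,0} = 1
G(13) = mex{1,0,3,0,1} = 2
G(14) = mex{2,1,4,1,2} = 0
G(15) = mex{0,2,0,2,0} = 1
G(16) = mex{1,0,1,3,1} = 2
G(17) = mex{2,1,2,4,2} = 0
G(18) = mex{0,2,0,0,3} = 1
G(19) = mex{1,0,1,1,4} = 2
G(20) = mex{2,1,2,2,0} = 3
G(21) = mex{3,2,0,0,1} = 4
G(22) = mex{4,3,1,1,2} = 0
G(23) = mex{0,4,2,2,0} = 1
G(24) = mex{1,0,3,0,1} = 2
G(25) = mex{2,1,4,1,2} = 0
G_A(25) = 0.
Heap B, S = {1, 3, 4, 8}:
n :  0  1  2  3  4  5  6  7  8  9 10 11 12 13 14 15 16 17
G :  0  1  0  1  2  3  2  0  1  0  1  2  3  2  0  1  0  1
G_B(17) = 1.
Combined Grundy value = 0 ⊕ 1 = 1.
A winning move leaves total XOR = 0, i.e. changes one component's Grundy value g to g ⊕ X where X is the current total.
Heap A: need g' = 0⊕1 = 1. Options: 25−1→G=2, 25−2→G=1, 25−4→G=4, 25−7→G=1, 25−9→G=2. Hits: 2.
Heap B: need g' = 1⊕1 = 0. Options: 17−1→G=0, 17−3→G=0, 17−4→G=2, 17−8→G=0. Hits: 3.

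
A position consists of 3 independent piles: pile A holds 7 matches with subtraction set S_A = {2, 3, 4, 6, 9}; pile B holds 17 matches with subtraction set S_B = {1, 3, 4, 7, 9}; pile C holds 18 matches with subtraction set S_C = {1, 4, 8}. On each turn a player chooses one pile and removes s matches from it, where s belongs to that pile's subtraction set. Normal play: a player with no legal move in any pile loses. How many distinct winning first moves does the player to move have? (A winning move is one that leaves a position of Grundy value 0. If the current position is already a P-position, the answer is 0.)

2

Pile A, S = {2, 3, 4, 6, 9}:
n : 0 1 2 3 4 5 6 7
G : 0 0 1 1 2 2 3 3
G_A(7) = 3.
Pile B, S = {1, 3, 4, 7, 9}:
G(0) = 0
G(1) = mex{0} = 1
G(2) = mex{1} = 0
G(3) = mex{0,0} = 1
G(4) = mex{1,1,0} = 2
G(5) = mex{2,0,1} = 3
G(6) = mex{3,1,0} = 2
G(7) = mex{2,2,1,0} = 3
G(8) = mex{3,3,2,1} = 0
G(9) = mex{0,2,3,0,0} = 1
G(10) = mex{1,3,2,1,1} = 0
G(11) = mex{0,0,3,2,0} = 1
G(12) = mex{1,1,0,3,1} = 2
G(13) = mex{2,0,1,2,2} = 3
G(14) = mex{3,1,0,3,3} = 2
G(15) = mex{2,2,1,0,2} = 3
G(16) = mex{3,3,2,1,3} = 0
G(17) = mex{0,2,3,0,0} = 1
G_B(17) = 1.
Pile C, S = {1, 4, 8}:
n :  0  1  2  3  4  5  6  7  8  9 10 11 12 13 14 15 16 17 18
G :  0  1  0  1  2  0  1  0  1  2  3  2  0  1  0  1  2  0  1
G_C(18) = 1.
Combined Grundy value = 3 ⊕ 1 ⊕ 1 = 3.
A winning move leaves total XOR = 0, i.e. changes one component's Grundy value g to g ⊕ X where X is the current total.
Pile A: need g' = 3⊕3 = 0. Options: 7−2→G=2, 7−3→G=2, 7−4→G=1, 7−6→G=0. Hits: 1.
Pile B: need g' = 1⊕3 = 2. Options: 17−1→G=0, 17−3→G=2, 17−4→G=3, 17−7→G=0, 17−9→G=0. Hits: 1.
Pile C: need g' = 1⊕3 = 2. Options: 18−1→G=0, 18−4→G=0, 18−8→G=3. Hits: 0.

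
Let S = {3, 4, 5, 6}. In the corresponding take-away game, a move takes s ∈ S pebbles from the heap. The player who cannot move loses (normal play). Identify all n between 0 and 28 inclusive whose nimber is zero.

n :  0  1  2  3  4  5  6  7  8  9 10 11 12 13 14 15 16 17 18 19 20 21 22 23 24 25 26 27 28
G :  0  0  0  1  1  1  2  2  2  0  0  0  1  1  1  2  2  2  0  0  0  1  1  1  2  2  2  0  0
P-positions are exactly the n with G(n) = 0.

0, 1, 2, 9, 10, 11, 18, 19, 20, 27, 28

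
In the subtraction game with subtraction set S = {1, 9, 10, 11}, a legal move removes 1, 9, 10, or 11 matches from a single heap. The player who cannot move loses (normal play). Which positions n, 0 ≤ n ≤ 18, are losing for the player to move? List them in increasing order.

0, 2, 4, 6, 8

n :  0  1  2  3  4  5  6  7  8  9 10 11 12 13 14 15 16 17 18
G :  0  1  0  1  0  1  0  1  0  1  2  3  2  3  2  3  2  3  2
P-positions are exactly the n with G(n) = 0.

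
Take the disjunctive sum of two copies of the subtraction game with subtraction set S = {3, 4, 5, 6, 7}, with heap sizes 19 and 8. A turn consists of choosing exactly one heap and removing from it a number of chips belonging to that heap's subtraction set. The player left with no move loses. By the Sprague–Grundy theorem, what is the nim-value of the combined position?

1

All heaps use S = {3, 4, 5, 6, 7}:
n :  0  1  2  3  4  5  6  7  8  9 10 11 12 13 14 15 16 17 18 19
G :  0  0  0  1  1  1  2  2  2  3  0  0  0  1  1  1  2  2  2  3
Heap A: G(19) = 3.
Heap B: G(8) = 2.
Combined Grundy value = 3 ⊕ 2 = 1.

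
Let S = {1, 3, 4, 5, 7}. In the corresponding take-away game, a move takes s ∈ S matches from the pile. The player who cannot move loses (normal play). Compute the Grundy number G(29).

G(0) = 0
G(1) = mex{0} = 1
G(2) = mex{1} = 0
G(3) = mex{0,0} = 1
G(4) = mex{1,1,0} = 2
G(5) = mex{2,0,1,0} = 3
G(6) = mex{3,1,0,1} = 2
G(7) = mex{2,2,1,0,0} = 3
G(8) = mex{3,3,2,1,1} = 0
G(9) = mex{0,2,3,2,0} = 1
G(10) = mex{1,3,2,3,1} = 0
G(11) = mex{0,0,3,2,2} = 1
G(12) = mex{1,1,0,3,3} = 2
G(13) = mex{2,0,1,0,2} = 3
G(14) = mex{3,1,0,1,3} = 2
G(15) = mex{2,2,1,0,0} = 3
G(16) = mex{3,3,2,1,1} = 0
G(17) = mex{0,2,3,2,0} = 1
G(18) = mex{1,3,2,3,1} = 0
G(19) = mex{0,0,3,2,2} = 1
G(20) = mex{1,1,0,3,3} = 2
G(21) = mex{2,0,1,0,2} = 3
G(22) = mex{3,1,0,1,3} = 2
G(23) = mex{2,2,1,0,0} = 3
G(24) = mex{3,3,2,1,1} = 0
G(25) = mex{0,2,3,2,0} = 1
G(26) = mex{1,3,2,3,1} = 0
G(27) = mex{0,0,3,2,2} = 1
G(28) = mex{1,1,0,3,3} = 2
G(29) = mex{2,0,1,0,2} = 3

3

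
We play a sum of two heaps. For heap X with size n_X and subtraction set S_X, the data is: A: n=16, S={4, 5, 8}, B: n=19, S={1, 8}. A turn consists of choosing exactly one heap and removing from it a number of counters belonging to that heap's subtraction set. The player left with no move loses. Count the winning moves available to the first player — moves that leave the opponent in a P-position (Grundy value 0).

Heap A, S = {4, 5, 8}:
n :  0  1  2  3  4  5  6  7  8  9 10 11 12 13 14 15 16
G :  0  0  0  0  1  1  1  1  2  2  2  2  0  0  0  0  1
G_A(16) = 1.
Heap B, S = {1, 8}:
G(0) = 0
G(1) = mex{0} = 1
G(2) = mex{1} = 0
G(3) = mex{0} = 1
G(4) = mex{1} = 0
G(5) = mex{0} = 1
G(6) = mex{1} = 0
G(7) = mex{0} = 1
G(8) = mex{1,0} = 2
G(9) = mex{2,1} = 0
G(10) = mex{0,0} = 1
G(11) = mex{1,1} = 0
G(12) = mex{0,0} = 1
G(13) = mex{1,1} = 0
G(14) = mex{0,0} = 1
G(15) = mex{1,1} = 0
G(16) = mex{0,2} = 1
G(17) = mex{1,0} = 2
G(18) = mex{2,1} = 0
G(19) = mex{0,0} = 1
G_B(19) = 1.
Combined Grundy value = 1 ⊕ 1 = 0.
A winning move leaves total XOR = 0, i.e. changes one component's Grundy value g to g ⊕ X where X is the current total.
Heap A: target g' = 1⊕0 = 1, but every legal move changes the Grundy value (mex property), so 0 moves.
Heap B: target g' = 1⊕0 = 1, but every legal move changes the Grundy value (mex property), so 0 moves.

0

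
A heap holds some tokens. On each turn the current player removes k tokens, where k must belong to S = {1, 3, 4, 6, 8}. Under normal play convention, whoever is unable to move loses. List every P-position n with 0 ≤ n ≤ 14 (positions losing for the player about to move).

0, 2, 7, 9, 14

n :  0  1  2  3  4  5  6  7  8  9 10 11 12 13 14
G :  0  1  0  1  2  3  2  0  1  0  1  2  3  2  0
P-positions are exactly the n with G(n) = 0.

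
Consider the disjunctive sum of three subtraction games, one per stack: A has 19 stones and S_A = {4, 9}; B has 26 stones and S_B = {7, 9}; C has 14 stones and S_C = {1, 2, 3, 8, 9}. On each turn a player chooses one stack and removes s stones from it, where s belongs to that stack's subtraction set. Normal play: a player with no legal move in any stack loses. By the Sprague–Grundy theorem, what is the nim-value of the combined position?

0

Stack A, S = {4, 9}:
G(0) = 0
G(1) = mex{} = 0
G(2) = mex{} = 0
G(3) = mex{} = 0
G(4) = mex{0} = 1
G(5) = mex{0} = 1
G(6) = mex{0} = 1
G(7) = mex{0} = 1
G(8) = mex{1} = 0
G(9) = mex{1,0} = 2
G(10) = mex{1,0} = 2
G(11) = mex{1,0} = 2
G(12) = mex{0,0} = 1
G(13) = mex{2,1} = 0
G(14) = mex{2,1} = 0
G(15) = mex{2,1} = 0
G(16) = mex{1,1} = 0
G(17) = mex{0,0} = 1
G(18) = mex{0,2} = 1
G(19) = mex{0,2} = 1
G_A(19) = 1.
Stack B, S = {7, 9}:
n :  0  1  2  3  4  5  6  7  8  9 10 11 12 13 14 15 16 17 18 19 20 21 22 23 24 25 26
G :  0  0  0  0  0  0  0  1  1  1  1  1  1  1  2  2  0  0  0  0  0  0  0  1  1  1  1
G_B(26) = 1.
Stack C, S = {1, 2, 3, 8, 9}:
n :  0  1  2  3  4  5  6  7  8  9 10 11 12 13 14
G :  0  1  2  3  0  1  2  3  4  5  0  1  2  3  0
G_C(14) = 0.
Combined Grundy value = 1 ⊕ 1 ⊕ 0 = 0.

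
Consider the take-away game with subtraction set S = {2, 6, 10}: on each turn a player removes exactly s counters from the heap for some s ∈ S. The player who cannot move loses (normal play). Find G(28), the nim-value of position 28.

G(0) = 0
G(1) = mex{} = 0
G(2) = mex{0} = 1
G(3) = mex{0} = 1
G(4) = mex{1} = 0
G(5) = mex{1} = 0
G(6) = mex{0,0} = 1
G(7) = mex{0,0} = 1
G(8) = mex{1,1} = 0
G(9) = mex{1,1} = 0
G(10) = mex{0,0,0} = 1
G(11) = mex{0,0,0} = 1
G(12) = mex{1,1,1} = 0
G(13) = mex{1,1,1} = 0
G(14) = mex{0,0,0} = 1
G(15) = mex{0,0,0} = 1
G(16) = mex{1,1,1} = 0
G(17) = mex{1,1,1} = 0
G(18) = mex{0,0,0} = 1
G(19) = mex{0,0,0} = 1
G(20) = mex{1,1,1} = 0
G(21) = mex{1,1,1} = 0
G(22) = mex{0,0,0} = 1
G(23) = mex{0,0,0} = 1
G(24) = mex{1,1,1} = 0
G(25) = mex{1,1,1} = 0
G(26) = mex{0,0,0} = 1
G(27) = mex{0,0,0} = 1
G(28) = mex{1,1,1} = 0

0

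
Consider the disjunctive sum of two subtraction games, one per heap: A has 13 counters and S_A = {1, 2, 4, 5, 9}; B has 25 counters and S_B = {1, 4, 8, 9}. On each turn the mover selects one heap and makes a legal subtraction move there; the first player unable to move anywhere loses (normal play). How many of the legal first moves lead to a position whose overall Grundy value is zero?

Heap A, S = {1, 2, 4, 5, 9}:
G(0) = 0
G(1) = mex{0} = 1
G(2) = mex{1,0} = 2
G(3) = mex{2,1} = 0
G(4) = mex{0,2,0} = 1
G(5) = mex{1,0,1,0} = 2
G(6) = mex{2,1,2,1} = 0
G(7) = mex{0,2,0,2} = 1
G(8) = mex{1,0,1,0} = 2
G(9) = mex{2,1,2,1,0} = 3
G(10) = mex{3,2,0,2,1} = 4
G(11) = mex{4,3,1,0,2} = 5
G(12) = mex{5,4,2,1,0} = 3
G(13) = mex{3,5,3,2,1} = 0
G_A(13) = 0.
Heap B, S = {1, 4, 8, 9}:
n :  0  1  2  3  4  5  6  7  8  9 10 11 12 13 14 15 16 17 18 19 20 21 22 23 24 25
G :  0  1  0  1  2  0  1  0  1  2  3  2  0  1  2  3  2  0  1  0  1  2  0  1  0  1
G_B(25) = 1.
Combined Grundy value = 0 ⊕ 1 = 1.
A winning move leaves total XOR = 0, i.e. changes one component's Grundy value g to g ⊕ X where X is the current total.
Heap A: need g' = 0⊕1 = 1. Options: 13−1→G=3, 13−2→G=5, 13−4→G=3, 13−5→G=2, 13−9→G=1. Hits: 1.
Heap B: need g' = 1⊕1 = 0. Options: 25−1→G=0, 25−4→G=2, 25−8→G=0, 25−9→G=2. Hits: 2.

3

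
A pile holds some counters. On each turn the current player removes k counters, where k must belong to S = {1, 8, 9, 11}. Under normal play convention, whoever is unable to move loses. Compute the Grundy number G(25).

G(0) = 0
G(1) = mex{0} = 1
G(2) = mex{1} = 0
G(3) = mex{0} = 1
G(4) = mex{1} = 0
G(5) = mex{0} = 1
G(6) = mex{1} = 0
G(7) = mex{0} = 1
G(8) = mex{1,0} = 2
G(9) = mex{2,1,0} = 3
G(10) = mex{3,0,1} = 2
G(11) = mex{2,1,0,0} = 3
G(12) = mex{3,0,1,1} = 2
G(13) = mex{2,1,0,0} = 3
G(14) = mex{3,0,1,1} = 2
G(15) = mex{2,1,0,0} = 3
G(16) = mex{3,2,1,1} = 0
G(17) = mex{0,3,2,0} = 1
G(18) = mex{1,2,3,1} = 0
G(19) = mex{0,3,2,2} = 1
G(20) = mex{1,2,3,3} = 0
G(21) = mex{0,3,2,2} = 1
G(22) = mex{1,2,3,3} = 0
G(23) = mex{0,3,2,2} = 1
G(24) = mex{1,0,3,3} = 2
G(25) = mex{2,1,0,2} = 3

3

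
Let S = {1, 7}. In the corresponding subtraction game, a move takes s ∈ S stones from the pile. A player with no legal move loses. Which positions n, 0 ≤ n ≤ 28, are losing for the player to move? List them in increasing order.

0, 2, 4, 6, 8, 10, 12, 14, 16, 18, 20, 22, 24, 26, 28

G(0) = 0
G(1) = mex{0} = 1
G(2) = mex{1} = 0
G(3) = mex{0} = 1
G(4) = mex{1} = 0
G(5) = mex{0} = 1
G(6) = mex{1} = 0
G(7) = mex{0,0} = 1
G(8) = mex{1,1} = 0
G(9) = mex{0,0} = 1
G(10) = mex{1,1} = 0
G(11) = mex{0,0} = 1
G(12) = mex{1,1} = 0
G(13) = mex{0,0} = 1
G(14) = mex{1,1} = 0
G(15) = mex{0,0} = 1
G(16) = mex{1,1} = 0
G(17) = mex{0,0} = 1
G(18) = mex{1,1} = 0
G(19) = mex{0,0} = 1
G(20) = mex{1,1} = 0
G(21) = mex{0,0} = 1
G(22) = mex{1,1} = 0
G(23) = mex{0,0} = 1
G(24) = mex{1,1} = 0
G(25) = mex{0,0} = 1
G(26) = mex{1,1} = 0
G(27) = mex{0,0} = 1
G(28) = mex{1,1} = 0
P-positions are exactly the n with G(n) = 0.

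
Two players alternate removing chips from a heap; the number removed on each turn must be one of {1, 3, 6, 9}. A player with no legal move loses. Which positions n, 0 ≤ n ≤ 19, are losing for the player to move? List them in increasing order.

0, 2, 4, 12, 14, 16

n :  0  1  2  3  4  5  6  7  8  9 10 11 12 13 14 15 16 17 18 19
G :  0  1  0  1  0  1  2  3  2  3  2  3  0  1  0  1  0  1  2  3
P-positions are exactly the n with G(n) = 0.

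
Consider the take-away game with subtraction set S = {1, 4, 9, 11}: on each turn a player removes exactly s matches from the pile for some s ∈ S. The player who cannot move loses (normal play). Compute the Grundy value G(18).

n :  0  1  2  3  4  5  6  7  8  9 10 11 12 13 14 15 16 17 18
G :  0  1  0  1  2  0  1  0  1  2  0  1  0  1  2  0  1  0  1

1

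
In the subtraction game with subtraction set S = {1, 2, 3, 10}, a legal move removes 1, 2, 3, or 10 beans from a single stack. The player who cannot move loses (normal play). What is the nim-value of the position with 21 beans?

1

G(0) = 0
G(1) = mex{0} = 1
G(2) = mex{1,0} = 2
G(3) = mex{2,1,0} = 3
G(4) = mex{3,2,1} = 0
G(5) = mex{0,3,2} = 1
G(6) = mex{1,0,3} = 2
G(7) = mex{2,1,0} = 3
G(8) = mex{3,2,1} = 0
G(9) = mex{0,3,2} = 1
G(10) = mex{1,0,3,0} = 2
G(11) = mex{2,1,0,1} = 3
G(12) = mex{3,2,1,2} = 0
G(13) = mex{0,3,2,3} = 1
G(14) = mex{1,0,3,0} = 2
G(15) = mex{2,1,0,1} = 3
G(16) = mex{3,2,1,2} = 0
G(17) = mex{0,3,2,3} = 1
G(18) = mex{1,0,3,0} = 2
G(19) = mex{2,1,0,1} = 3
G(20) = mex{3,2,1,2} = 0
G(21) = mex{0,3,2,3} = 1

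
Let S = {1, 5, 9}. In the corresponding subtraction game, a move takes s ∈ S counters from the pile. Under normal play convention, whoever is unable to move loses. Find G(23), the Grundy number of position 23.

n :  0  1  2  3  4  5  6  7  8  9 10 11 12 13 14 15 16 17 18 19 20 21 22 23
G :  0  1  0  1  0  1  0  1  0  1  0  1  0  1  0  1  0  1  0  1  0  1  0  1

1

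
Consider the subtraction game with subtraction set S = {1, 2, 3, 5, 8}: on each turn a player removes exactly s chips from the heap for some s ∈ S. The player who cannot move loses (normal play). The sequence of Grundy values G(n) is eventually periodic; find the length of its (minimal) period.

n :  0  1  2  3  4  5  6  7  8  9 10 11 12 13 14 15 16 17 18 19 20 21
G :  0  1  2  3  0  1  2  3  4  5  0  1  2  3  0  1  2  3  4  5  0  1
G(n+10) = G(n) holds for n = 0,…,7 (a full window of length max(S) = 8), so the sequence is purely periodic with period 10.

10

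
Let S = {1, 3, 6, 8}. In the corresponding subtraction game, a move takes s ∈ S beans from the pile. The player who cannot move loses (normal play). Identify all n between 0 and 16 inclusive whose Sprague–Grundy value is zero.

0, 2, 4, 9, 11, 13

n :  0  1  2  3  4  5  6  7  8  9 10 11 12 13 14 15 16
G :  0  1  0  1  0  1  2  3  2  0  1  0  1  0  1  2  3
P-positions are exactly the n with G(n) = 0.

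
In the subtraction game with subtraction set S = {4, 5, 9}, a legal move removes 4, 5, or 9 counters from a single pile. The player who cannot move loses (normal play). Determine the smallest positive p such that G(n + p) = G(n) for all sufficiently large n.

13

n :  0  1  2  3  4  5  6  7  8  9 10 11 12 13 14 15 16 17 18 19 20 21 22 23 24 25 26 27
G :  0  0  0  0  1  1  1  1  2  2  2  2  3  0  0  0  0  1  1  1  1  2  2  2  2  3  0  0
G(n+13) = G(n) holds for n = 0,…,8 (a full window of length max(S) = 9), so the sequence is purely periodic with period 13.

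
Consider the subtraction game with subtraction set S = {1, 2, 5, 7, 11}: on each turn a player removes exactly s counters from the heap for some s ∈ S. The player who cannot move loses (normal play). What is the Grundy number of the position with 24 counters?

0

n :  0  1  2  3  4  5  6  7  8  9 10 11 12 13 14 15 16 17 18 19 20 21 22 23 24
G :  0  1  2  0  1  2  0  1  2  0  1  2  0  1  2  0  1  2  0  1  2  0  1  2  0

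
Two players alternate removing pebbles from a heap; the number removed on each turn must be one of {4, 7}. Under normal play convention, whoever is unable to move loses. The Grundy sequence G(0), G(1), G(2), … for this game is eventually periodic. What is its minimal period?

11

G(0) = 0
G(1) = mex{} = 0
G(2) = mex{} = 0
G(3) = mex{} = 0
G(4) = mex{0} = 1
G(5) = mex{0} = 1
G(6) = mex{0} = 1
G(7) = mex{0,0} = 1
G(8) = mex{1,0} = 2
G(9) = mex{1,0} = 2
G(10) = mex{1,0} = 2
G(11) = mex{1,1} = 0
G(12) = mex{2,1} = 0
G(13) = mex{2,1} = 0
G(14) = mex{2,1} = 0
G(15) = mex{0,2} = 1
G(16) = mex{0,2} = 1
G(17) = mex{0,2} = 1
G(18) = mex{0,0} = 1
G(19) = mex{1,0} = 2
G(20) = mex{1,0} = 2
G(21) = mex{1,0} = 2
G(22) = mex{1,1} = 0
G(23) = mex{2,1} = 0
G(n+11) = G(n) holds for n = 0,…,6 (a full window of length max(S) = 7), so the sequence is purely periodic with period 11.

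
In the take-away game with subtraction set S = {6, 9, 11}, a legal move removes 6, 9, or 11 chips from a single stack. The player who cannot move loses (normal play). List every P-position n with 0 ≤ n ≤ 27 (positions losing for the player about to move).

0, 1, 2, 3, 4, 5, 17, 18, 19, 20, 21, 22

G(0) = 0
G(1) = mex{} = 0
G(2) = mex{} = 0
G(3) = mex{} = 0
G(4) = mex{} = 0
G(5) = mex{} = 0
G(6) = mex{0} = 1
G(7) = mex{0} = 1
G(8) = mex{0} = 1
G(9) = mex{0,0} = 1
G(10) = mex{0,0} = 1
G(11) = mex{0,0,0} = 1
G(12) = mex{1,0,0} = 2
G(13) = mex{1,0,0} = 2
G(14) = mex{1,0,0} = 2
G(15) = mex{1,1,0} = 2
G(16) = mex{1,1,0} = 2
G(17) = mex{1,1,1} = 0
G(18) = mex{2,1,1} = 0
G(19) = mex{2,1,1} = 0
G(20) = mex{2,1,1} = 0
G(21) = mex{2,2,1} = 0
G(22) = mex{2,2,1} = 0
G(23) = mex{0,2,2} = 1
G(24) = mex{0,2,2} = 1
G(25) = mex{0,2,2} = 1
G(26) = mex{0,0,2} = 1
G(27) = mex{0,0,2} = 1
P-positions are exactly the n with G(n) = 0.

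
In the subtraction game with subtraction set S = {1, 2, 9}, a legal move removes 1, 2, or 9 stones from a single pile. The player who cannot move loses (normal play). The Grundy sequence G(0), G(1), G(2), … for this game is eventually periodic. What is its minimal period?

G(0) = 0
G(1) = mex{0} = 1
G(2) = mex{1,0} = 2
G(3) = mex{2,1} = 0
G(4) = mex{0,2} = 1
G(5) = mex{1,0} = 2
G(6) = mex{2,1} = 0
G(7) = mex{0,2} = 1
G(8) = mex{1,0} = 2
G(9) = mex{2,1,0} = 3
G(10) = mex{3,2,1} = 0
G(11) = mex{0,3,2} = 1
G(12) = mex{1,0,0} = 2
G(13) = mex{2,1,1} = 0
G(14) = mex{0,2,2} = 1
G(15) = mex{1,0,0} = 2
G(16) = mex{2,1,1} = 0
G(17) = mex{0,2,2} = 1
G(18) = mex{1,0,3} = 2
G(19) = mex{2,1,0} = 3
G(20) = mex{3,2,1} = 0
G(21) = mex{0,3,2} = 1
G(n+10) = G(n) holds for n = 0,…,8 (a full window of length max(S) = 9), so the sequence is purely periodic with period 10.

10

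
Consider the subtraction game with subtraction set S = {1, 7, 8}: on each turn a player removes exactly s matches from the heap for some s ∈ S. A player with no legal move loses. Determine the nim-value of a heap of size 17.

n :  0  1  2  3  4  5  6  7  8  9 10 11 12 13 14 15 16 17
G :  0  1  0  1  0  1  0  1  2  3  2  3  2  3  2  0  1  0

0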